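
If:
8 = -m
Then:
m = -8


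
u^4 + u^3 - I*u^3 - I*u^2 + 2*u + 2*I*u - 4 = (u - 1)*(u + 2)*(u - 2*I)*(u + I)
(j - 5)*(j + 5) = j^2 - 25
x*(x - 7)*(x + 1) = x^3 - 6*x^2 - 7*x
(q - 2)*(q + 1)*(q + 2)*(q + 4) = q^4 + 5*q^3 - 20*q - 16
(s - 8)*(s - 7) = s^2 - 15*s + 56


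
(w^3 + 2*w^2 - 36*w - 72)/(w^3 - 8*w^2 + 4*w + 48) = (w + 6)/(w - 4)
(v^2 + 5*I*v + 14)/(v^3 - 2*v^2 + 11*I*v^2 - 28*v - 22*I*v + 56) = (v - 2*I)/(v^2 + v*(-2 + 4*I) - 8*I)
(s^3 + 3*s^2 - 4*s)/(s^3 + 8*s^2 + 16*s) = (s - 1)/(s + 4)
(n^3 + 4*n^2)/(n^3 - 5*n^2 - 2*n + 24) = n^2*(n + 4)/(n^3 - 5*n^2 - 2*n + 24)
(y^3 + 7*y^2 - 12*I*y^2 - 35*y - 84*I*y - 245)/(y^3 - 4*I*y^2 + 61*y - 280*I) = (y + 7)/(y + 8*I)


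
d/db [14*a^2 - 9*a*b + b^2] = -9*a + 2*b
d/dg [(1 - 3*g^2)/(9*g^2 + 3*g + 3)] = (-3*g^2 - 12*g - 1)/(3*(9*g^4 + 6*g^3 + 7*g^2 + 2*g + 1))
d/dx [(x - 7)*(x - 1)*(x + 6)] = 3*x^2 - 4*x - 41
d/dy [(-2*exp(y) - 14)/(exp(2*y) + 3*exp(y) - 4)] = 2*(exp(2*y) + 14*exp(y) + 25)*exp(y)/(exp(4*y) + 6*exp(3*y) + exp(2*y) - 24*exp(y) + 16)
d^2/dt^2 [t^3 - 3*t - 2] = 6*t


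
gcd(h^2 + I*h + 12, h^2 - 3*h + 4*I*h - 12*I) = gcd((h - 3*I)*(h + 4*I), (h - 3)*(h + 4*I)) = h + 4*I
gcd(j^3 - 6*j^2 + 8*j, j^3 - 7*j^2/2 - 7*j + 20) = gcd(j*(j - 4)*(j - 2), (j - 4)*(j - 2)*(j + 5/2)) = j^2 - 6*j + 8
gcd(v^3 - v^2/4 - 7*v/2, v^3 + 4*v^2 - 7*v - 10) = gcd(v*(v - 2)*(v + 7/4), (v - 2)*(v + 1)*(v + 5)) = v - 2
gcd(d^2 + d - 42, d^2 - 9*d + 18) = d - 6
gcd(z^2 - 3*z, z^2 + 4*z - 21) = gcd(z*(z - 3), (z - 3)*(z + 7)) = z - 3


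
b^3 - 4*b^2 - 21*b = b*(b - 7)*(b + 3)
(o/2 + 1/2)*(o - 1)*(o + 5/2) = o^3/2 + 5*o^2/4 - o/2 - 5/4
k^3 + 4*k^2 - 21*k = k*(k - 3)*(k + 7)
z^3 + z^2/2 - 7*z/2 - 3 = (z - 2)*(z + 1)*(z + 3/2)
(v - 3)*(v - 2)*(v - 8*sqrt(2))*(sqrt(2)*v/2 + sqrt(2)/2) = sqrt(2)*v^4/2 - 8*v^3 - 2*sqrt(2)*v^3 + sqrt(2)*v^2/2 + 32*v^2 - 8*v + 3*sqrt(2)*v - 48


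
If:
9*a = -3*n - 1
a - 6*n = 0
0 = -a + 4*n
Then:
No Solution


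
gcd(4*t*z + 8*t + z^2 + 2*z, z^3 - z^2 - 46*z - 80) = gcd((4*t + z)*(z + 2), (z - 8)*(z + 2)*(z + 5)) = z + 2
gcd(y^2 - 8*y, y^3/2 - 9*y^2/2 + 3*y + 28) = 1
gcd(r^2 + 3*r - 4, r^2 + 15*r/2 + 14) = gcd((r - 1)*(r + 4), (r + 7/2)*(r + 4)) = r + 4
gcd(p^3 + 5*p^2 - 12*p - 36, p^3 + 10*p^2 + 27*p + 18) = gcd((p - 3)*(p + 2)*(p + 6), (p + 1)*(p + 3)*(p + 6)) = p + 6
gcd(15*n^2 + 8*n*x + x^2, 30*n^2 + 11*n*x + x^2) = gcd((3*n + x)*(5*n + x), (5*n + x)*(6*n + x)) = 5*n + x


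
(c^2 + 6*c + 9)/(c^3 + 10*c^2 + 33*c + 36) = 1/(c + 4)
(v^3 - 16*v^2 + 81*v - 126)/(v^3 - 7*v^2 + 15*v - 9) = (v^2 - 13*v + 42)/(v^2 - 4*v + 3)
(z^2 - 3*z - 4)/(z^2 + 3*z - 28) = (z + 1)/(z + 7)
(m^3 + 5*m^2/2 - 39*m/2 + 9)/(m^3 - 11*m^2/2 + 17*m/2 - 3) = (m + 6)/(m - 2)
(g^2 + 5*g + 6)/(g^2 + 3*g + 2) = (g + 3)/(g + 1)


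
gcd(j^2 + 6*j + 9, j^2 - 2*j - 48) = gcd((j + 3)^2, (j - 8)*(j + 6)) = 1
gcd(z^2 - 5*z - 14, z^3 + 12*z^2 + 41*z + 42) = z + 2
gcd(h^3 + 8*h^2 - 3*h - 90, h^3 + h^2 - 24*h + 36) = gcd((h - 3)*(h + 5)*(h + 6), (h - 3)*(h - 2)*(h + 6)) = h^2 + 3*h - 18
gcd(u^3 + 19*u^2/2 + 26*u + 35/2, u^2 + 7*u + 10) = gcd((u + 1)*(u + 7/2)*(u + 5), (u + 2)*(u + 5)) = u + 5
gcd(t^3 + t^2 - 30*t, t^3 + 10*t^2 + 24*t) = t^2 + 6*t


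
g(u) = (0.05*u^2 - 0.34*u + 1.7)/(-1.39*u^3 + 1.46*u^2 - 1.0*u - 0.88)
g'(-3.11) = 0.04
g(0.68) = -1.13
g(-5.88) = 0.02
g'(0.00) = 2.58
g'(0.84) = 1.11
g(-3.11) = 0.06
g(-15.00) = 0.00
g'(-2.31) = 0.10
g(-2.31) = 0.10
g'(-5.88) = 0.00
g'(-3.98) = 0.02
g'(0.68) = 1.01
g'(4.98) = 0.00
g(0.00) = -1.93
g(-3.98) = 0.03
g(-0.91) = 0.90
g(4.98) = -0.01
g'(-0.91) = 2.60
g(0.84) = -0.96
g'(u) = (0.1*u - 0.34)/(-1.39*u^3 + 1.46*u^2 - 1.0*u - 0.88) + (0.05*u^2 - 0.34*u + 1.7)*(4.17*u^2 - 2.92*u + 1.0)/(-1.39*u^3 + 1.46*u^2 - 1.0*u - 0.88)^2 = (0.0695*u^4 - 0.9452*u^3 + 7.5354*u^2 - 5.052*u + 1.9992)/(1.9321*u^6 - 4.0588*u^5 + 4.9116*u^4 - 0.4736*u^3 - 1.5696*u^2 + 1.76*u + 0.7744)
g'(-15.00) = 0.00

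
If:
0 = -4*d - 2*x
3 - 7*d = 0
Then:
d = 3/7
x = -6/7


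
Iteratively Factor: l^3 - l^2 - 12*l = (l)*(l^2 - l - 12) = l*(l + 3)*(l - 4)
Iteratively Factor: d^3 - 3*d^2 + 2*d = (d)*(d^2 - 3*d + 2) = d*(d - 1)*(d - 2)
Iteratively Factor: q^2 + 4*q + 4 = (q + 2)*(q + 2)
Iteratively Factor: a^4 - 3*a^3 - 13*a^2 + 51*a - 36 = (a + 4)*(a^3 - 7*a^2 + 15*a - 9) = (a - 3)*(a + 4)*(a^2 - 4*a + 3) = (a - 3)^2*(a + 4)*(a - 1)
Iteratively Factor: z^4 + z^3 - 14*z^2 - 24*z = (z + 2)*(z^3 - z^2 - 12*z) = z*(z + 2)*(z^2 - z - 12) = z*(z + 2)*(z + 3)*(z - 4)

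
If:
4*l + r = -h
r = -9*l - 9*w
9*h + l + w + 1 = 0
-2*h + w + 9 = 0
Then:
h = -41/38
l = 755/38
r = -2979/38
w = -212/19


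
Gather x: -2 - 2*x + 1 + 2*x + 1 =0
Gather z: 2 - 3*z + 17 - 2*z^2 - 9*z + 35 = -2*z^2 - 12*z + 54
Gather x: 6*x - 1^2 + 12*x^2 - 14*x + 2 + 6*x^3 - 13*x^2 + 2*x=6*x^3 - x^2 - 6*x + 1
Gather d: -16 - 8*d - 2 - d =-9*d - 18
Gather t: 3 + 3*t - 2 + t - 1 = 4*t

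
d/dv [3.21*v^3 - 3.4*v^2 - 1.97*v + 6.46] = 9.63*v^2 - 6.8*v - 1.97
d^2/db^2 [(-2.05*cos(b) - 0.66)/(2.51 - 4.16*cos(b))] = (-2.1316282072803e-14*cos(b)^3 - 32.826976*cos(b)^2 - 19.806661*cos(b) + 65.653952)/(71.991296*cos(b)^3 - 130.311168*cos(b)^2 + 78.625248*cos(b) - 15.813251)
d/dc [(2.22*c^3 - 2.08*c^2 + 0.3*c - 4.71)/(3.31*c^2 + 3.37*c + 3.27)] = (7.3482*c^4 + 14.9628*c^3 + 13.7756*c^2 + 17.577*c + 16.8537)/(10.9561*c^4 + 22.3094*c^3 + 33.0043*c^2 + 22.0398*c + 10.6929)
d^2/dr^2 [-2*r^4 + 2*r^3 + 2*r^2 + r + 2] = -24*r^2 + 12*r + 4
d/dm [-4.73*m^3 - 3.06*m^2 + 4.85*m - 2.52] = -14.19*m^2 - 6.12*m + 4.85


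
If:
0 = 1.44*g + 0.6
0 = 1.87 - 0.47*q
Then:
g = -0.42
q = 3.98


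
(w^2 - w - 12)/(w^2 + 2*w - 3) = (w - 4)/(w - 1)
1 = 1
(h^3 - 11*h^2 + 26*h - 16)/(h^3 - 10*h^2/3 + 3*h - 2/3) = 3*(h - 8)/(3*h - 1)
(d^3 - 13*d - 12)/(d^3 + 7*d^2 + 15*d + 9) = (d - 4)/(d + 3)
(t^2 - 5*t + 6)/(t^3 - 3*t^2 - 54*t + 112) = (t - 3)/(t^2 - t - 56)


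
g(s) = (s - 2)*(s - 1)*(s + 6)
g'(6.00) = 128.00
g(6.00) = 240.00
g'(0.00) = -16.00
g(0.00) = 12.00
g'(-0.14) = -16.78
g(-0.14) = 14.30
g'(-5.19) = 33.67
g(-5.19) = 36.05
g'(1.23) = -4.08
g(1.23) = -1.28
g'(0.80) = -9.28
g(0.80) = 1.63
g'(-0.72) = -18.76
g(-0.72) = 24.70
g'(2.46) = 16.91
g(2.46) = 5.68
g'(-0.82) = -18.90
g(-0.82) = 26.59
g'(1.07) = -6.15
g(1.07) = -0.46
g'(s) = (s - 2)*(s - 1) + (s - 2)*(s + 6) + (s - 1)*(s + 6) = 3*s^2 + 6*s - 16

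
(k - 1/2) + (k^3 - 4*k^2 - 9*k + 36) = k^3 - 4*k^2 - 8*k + 71/2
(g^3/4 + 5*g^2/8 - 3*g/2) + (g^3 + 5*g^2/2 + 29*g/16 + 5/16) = 5*g^3/4 + 25*g^2/8 + 5*g/16 + 5/16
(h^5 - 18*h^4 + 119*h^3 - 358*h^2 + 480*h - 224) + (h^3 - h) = h^5 - 18*h^4 + 120*h^3 - 358*h^2 + 479*h - 224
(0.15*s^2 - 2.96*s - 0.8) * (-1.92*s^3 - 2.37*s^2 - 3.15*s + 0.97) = -0.288*s^5 + 5.3277*s^4 + 8.0787*s^3 + 11.3655*s^2 - 0.3512*s - 0.776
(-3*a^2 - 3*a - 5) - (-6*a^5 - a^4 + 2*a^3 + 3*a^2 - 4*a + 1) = 6*a^5 + a^4 - 2*a^3 - 6*a^2 + a - 6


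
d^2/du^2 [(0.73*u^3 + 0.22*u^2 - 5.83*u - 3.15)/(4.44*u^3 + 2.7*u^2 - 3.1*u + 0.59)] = (-8.82849599999992*u^6 - 629.295408000001*u^5 - 1169.293536*u^4 - 842.365588*u^3 + 295.512036*u^2 + 264.951258*u - 71.680076)/(87.528384*u^9 + 159.68016*u^8 - 86.23368*u^7 - 168.400728*u^6 + 102.64572*u^5 + 42.01974*u^4 - 54.784108*u^3 + 19.82931*u^2 - 3.23733*u + 0.205379)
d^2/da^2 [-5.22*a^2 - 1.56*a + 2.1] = -10.4400000000000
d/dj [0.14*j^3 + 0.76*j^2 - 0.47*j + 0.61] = 0.42*j^2 + 1.52*j - 0.47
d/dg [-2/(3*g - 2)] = 6/(3*g - 2)^2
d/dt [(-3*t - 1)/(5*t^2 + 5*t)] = (3*t^2 + 2*t + 1)/(5*t^2*(t^2 + 2*t + 1))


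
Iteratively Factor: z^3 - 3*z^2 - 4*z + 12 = (z - 2)*(z^2 - z - 6) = (z - 2)*(z + 2)*(z - 3)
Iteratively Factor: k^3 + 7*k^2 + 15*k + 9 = (k + 3)*(k^2 + 4*k + 3) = (k + 3)^2*(k + 1)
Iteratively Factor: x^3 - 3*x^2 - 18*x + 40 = (x - 2)*(x^2 - x - 20) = (x - 2)*(x + 4)*(x - 5)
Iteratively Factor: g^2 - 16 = (g - 4)*(g + 4)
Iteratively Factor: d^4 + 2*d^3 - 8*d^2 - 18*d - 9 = (d + 1)*(d^3 + d^2 - 9*d - 9) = (d + 1)^2*(d^2 - 9) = (d - 3)*(d + 1)^2*(d + 3)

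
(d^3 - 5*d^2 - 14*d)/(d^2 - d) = (d^2 - 5*d - 14)/(d - 1)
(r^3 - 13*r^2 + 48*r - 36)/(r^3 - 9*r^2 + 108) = (r - 1)/(r + 3)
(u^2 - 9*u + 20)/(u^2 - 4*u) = (u - 5)/u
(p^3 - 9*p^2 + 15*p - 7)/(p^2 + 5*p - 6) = (p^2 - 8*p + 7)/(p + 6)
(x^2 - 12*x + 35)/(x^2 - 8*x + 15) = (x - 7)/(x - 3)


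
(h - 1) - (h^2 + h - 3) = 2 - h^2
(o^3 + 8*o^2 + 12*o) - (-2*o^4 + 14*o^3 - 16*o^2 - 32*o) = 2*o^4 - 13*o^3 + 24*o^2 + 44*o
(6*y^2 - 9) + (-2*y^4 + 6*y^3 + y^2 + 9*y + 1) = -2*y^4 + 6*y^3 + 7*y^2 + 9*y - 8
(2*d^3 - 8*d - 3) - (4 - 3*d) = 2*d^3 - 5*d - 7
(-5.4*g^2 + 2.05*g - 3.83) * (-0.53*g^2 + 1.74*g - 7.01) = 2.862*g^4 - 10.4825*g^3 + 43.4509*g^2 - 21.0347*g + 26.8483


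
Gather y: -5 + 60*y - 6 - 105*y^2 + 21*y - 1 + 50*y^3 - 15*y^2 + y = 50*y^3 - 120*y^2 + 82*y - 12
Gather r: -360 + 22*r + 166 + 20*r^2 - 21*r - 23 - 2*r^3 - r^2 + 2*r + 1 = -2*r^3 + 19*r^2 + 3*r - 216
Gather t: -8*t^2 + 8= 8 - 8*t^2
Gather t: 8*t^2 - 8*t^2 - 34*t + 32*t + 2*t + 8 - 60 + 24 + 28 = 0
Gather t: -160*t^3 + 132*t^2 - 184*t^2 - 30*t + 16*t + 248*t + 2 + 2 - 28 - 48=-160*t^3 - 52*t^2 + 234*t - 72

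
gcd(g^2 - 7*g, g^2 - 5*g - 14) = g - 7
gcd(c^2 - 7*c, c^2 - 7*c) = c^2 - 7*c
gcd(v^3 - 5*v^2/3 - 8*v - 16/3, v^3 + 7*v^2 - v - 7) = v + 1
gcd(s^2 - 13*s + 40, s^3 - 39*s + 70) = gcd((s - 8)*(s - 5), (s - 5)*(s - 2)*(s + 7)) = s - 5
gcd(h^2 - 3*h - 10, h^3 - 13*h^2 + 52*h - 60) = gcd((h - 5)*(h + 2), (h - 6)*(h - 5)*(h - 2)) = h - 5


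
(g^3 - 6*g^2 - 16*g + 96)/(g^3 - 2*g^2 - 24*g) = (g - 4)/g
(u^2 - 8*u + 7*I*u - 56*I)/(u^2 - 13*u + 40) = (u + 7*I)/(u - 5)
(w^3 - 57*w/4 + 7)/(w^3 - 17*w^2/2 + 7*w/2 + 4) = (4*w^3 - 57*w + 28)/(2*(2*w^3 - 17*w^2 + 7*w + 8))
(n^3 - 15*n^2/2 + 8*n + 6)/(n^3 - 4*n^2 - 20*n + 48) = (n + 1/2)/(n + 4)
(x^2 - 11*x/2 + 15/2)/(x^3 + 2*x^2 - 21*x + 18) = (x - 5/2)/(x^2 + 5*x - 6)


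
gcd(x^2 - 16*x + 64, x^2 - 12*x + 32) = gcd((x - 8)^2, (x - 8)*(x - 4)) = x - 8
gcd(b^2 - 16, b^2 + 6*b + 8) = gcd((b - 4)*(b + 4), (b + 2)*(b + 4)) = b + 4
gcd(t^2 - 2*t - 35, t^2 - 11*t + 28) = t - 7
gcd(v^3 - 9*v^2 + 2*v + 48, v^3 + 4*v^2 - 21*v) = v - 3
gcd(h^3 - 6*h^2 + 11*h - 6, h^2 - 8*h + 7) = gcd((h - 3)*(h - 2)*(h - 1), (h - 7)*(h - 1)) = h - 1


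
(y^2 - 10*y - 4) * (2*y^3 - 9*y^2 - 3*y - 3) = 2*y^5 - 29*y^4 + 79*y^3 + 63*y^2 + 42*y + 12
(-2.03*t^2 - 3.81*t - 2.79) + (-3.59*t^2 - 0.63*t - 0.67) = -5.62*t^2 - 4.44*t - 3.46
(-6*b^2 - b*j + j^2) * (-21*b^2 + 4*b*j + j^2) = 126*b^4 - 3*b^3*j - 31*b^2*j^2 + 3*b*j^3 + j^4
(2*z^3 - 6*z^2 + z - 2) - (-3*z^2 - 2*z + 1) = 2*z^3 - 3*z^2 + 3*z - 3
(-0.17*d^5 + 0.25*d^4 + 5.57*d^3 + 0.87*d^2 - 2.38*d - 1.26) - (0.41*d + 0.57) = -0.17*d^5 + 0.25*d^4 + 5.57*d^3 + 0.87*d^2 - 2.79*d - 1.83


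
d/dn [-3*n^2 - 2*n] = -6*n - 2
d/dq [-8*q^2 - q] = -16*q - 1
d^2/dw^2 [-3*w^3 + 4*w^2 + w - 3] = 8 - 18*w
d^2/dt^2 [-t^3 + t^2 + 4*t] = 2 - 6*t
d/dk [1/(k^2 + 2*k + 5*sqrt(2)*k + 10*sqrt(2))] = (-2*k - 5*sqrt(2) - 2)/(k^2 + 2*k + 5*sqrt(2)*k + 10*sqrt(2))^2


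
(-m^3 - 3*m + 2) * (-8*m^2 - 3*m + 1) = 8*m^5 + 3*m^4 + 23*m^3 - 7*m^2 - 9*m + 2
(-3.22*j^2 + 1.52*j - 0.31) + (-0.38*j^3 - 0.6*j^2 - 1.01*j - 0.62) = -0.38*j^3 - 3.82*j^2 + 0.51*j - 0.93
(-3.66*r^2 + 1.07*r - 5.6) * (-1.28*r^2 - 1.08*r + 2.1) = 4.6848*r^4 + 2.5832*r^3 - 1.6736*r^2 + 8.295*r - 11.76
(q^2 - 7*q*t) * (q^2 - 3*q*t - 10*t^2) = q^4 - 10*q^3*t + 11*q^2*t^2 + 70*q*t^3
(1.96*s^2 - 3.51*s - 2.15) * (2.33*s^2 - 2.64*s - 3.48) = 4.5668*s^4 - 13.3527*s^3 - 2.5639*s^2 + 17.8908*s + 7.482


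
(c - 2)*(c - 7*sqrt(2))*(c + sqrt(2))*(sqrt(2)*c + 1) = sqrt(2)*c^4 - 11*c^3 - 2*sqrt(2)*c^3 - 20*sqrt(2)*c^2 + 22*c^2 - 14*c + 40*sqrt(2)*c + 28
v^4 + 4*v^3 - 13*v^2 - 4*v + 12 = (v - 2)*(v - 1)*(v + 1)*(v + 6)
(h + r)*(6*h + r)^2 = 36*h^3 + 48*h^2*r + 13*h*r^2 + r^3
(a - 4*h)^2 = a^2 - 8*a*h + 16*h^2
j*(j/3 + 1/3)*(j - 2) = j^3/3 - j^2/3 - 2*j/3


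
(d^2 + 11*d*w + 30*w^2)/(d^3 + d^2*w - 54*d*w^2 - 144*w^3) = (-d - 5*w)/(-d^2 + 5*d*w + 24*w^2)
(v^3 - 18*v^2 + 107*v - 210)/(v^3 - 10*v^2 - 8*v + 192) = (v^2 - 12*v + 35)/(v^2 - 4*v - 32)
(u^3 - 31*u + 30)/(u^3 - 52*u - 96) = (-u^3 + 31*u - 30)/(-u^3 + 52*u + 96)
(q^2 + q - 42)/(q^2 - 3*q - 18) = (q + 7)/(q + 3)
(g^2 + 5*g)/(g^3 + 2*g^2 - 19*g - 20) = g/(g^2 - 3*g - 4)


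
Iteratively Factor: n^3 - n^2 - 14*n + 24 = (n - 3)*(n^2 + 2*n - 8) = (n - 3)*(n - 2)*(n + 4)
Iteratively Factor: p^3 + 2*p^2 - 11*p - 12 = (p + 1)*(p^2 + p - 12) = (p + 1)*(p + 4)*(p - 3)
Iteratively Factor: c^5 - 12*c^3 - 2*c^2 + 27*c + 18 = (c + 1)*(c^4 - c^3 - 11*c^2 + 9*c + 18) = (c + 1)^2*(c^3 - 2*c^2 - 9*c + 18) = (c - 2)*(c + 1)^2*(c^2 - 9) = (c - 2)*(c + 1)^2*(c + 3)*(c - 3)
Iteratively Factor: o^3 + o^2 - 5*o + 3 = (o + 3)*(o^2 - 2*o + 1) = (o - 1)*(o + 3)*(o - 1)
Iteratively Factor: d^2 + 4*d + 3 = (d + 1)*(d + 3)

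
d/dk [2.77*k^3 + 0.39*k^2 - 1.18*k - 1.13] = 8.31*k^2 + 0.78*k - 1.18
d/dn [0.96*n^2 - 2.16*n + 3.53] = 1.92*n - 2.16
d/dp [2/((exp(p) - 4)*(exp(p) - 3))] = (14 - 4*exp(p))*exp(p)/(exp(4*p) - 14*exp(3*p) + 73*exp(2*p) - 168*exp(p) + 144)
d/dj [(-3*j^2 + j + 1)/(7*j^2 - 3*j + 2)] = (2*j^2 - 26*j + 5)/(49*j^4 - 42*j^3 + 37*j^2 - 12*j + 4)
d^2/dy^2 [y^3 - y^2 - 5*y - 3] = 6*y - 2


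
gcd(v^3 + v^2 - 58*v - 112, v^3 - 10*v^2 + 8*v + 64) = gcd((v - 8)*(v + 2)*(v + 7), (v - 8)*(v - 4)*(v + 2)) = v^2 - 6*v - 16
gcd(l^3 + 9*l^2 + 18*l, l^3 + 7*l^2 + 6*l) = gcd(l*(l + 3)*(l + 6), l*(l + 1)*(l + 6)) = l^2 + 6*l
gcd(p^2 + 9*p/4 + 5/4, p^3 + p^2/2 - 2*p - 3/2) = p + 1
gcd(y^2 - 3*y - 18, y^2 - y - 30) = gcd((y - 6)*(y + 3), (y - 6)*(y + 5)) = y - 6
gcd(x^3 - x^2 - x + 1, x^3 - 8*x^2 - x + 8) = x^2 - 1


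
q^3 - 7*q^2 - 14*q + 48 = (q - 8)*(q - 2)*(q + 3)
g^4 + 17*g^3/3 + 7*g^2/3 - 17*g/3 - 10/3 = (g - 1)*(g + 2/3)*(g + 1)*(g + 5)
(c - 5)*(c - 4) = c^2 - 9*c + 20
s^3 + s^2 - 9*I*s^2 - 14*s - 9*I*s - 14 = (s + 1)*(s - 7*I)*(s - 2*I)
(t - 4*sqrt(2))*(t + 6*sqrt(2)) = t^2 + 2*sqrt(2)*t - 48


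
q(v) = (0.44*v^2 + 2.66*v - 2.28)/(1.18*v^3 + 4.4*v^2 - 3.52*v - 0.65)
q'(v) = (0.88*v + 2.66)/(1.18*v^3 + 4.4*v^2 - 3.52*v - 0.65) + (-3.54*v^2 - 8.8*v + 3.52)*(0.44*v^2 + 2.66*v - 2.28)/(1.18*v^3 + 4.4*v^2 - 3.52*v - 0.65)^2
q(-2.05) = -0.40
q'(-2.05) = -0.12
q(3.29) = 0.15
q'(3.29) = -0.05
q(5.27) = 0.09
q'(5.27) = -0.02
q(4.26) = 0.11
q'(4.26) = -0.03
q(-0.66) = -1.18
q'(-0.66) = -2.19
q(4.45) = 0.10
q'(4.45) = -0.03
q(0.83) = 1.72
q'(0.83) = -54.45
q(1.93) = 0.26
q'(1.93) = -0.14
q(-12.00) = -0.02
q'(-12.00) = -0.00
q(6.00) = 0.08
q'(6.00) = -0.01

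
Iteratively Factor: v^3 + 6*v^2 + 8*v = (v + 4)*(v^2 + 2*v) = v*(v + 4)*(v + 2)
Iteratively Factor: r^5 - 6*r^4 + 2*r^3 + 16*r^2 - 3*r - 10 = (r - 2)*(r^4 - 4*r^3 - 6*r^2 + 4*r + 5) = (r - 2)*(r + 1)*(r^3 - 5*r^2 - r + 5) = (r - 2)*(r - 1)*(r + 1)*(r^2 - 4*r - 5) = (r - 5)*(r - 2)*(r - 1)*(r + 1)*(r + 1)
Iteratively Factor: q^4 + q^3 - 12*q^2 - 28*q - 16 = (q + 2)*(q^3 - q^2 - 10*q - 8) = (q + 2)^2*(q^2 - 3*q - 4) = (q + 1)*(q + 2)^2*(q - 4)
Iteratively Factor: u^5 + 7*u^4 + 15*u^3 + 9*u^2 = (u + 1)*(u^4 + 6*u^3 + 9*u^2) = u*(u + 1)*(u^3 + 6*u^2 + 9*u) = u*(u + 1)*(u + 3)*(u^2 + 3*u) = u^2*(u + 1)*(u + 3)*(u + 3)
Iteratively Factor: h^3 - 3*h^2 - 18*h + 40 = (h - 2)*(h^2 - h - 20) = (h - 2)*(h + 4)*(h - 5)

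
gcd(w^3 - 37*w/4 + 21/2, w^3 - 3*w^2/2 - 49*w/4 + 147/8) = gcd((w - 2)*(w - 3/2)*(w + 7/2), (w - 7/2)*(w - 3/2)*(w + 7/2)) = w^2 + 2*w - 21/4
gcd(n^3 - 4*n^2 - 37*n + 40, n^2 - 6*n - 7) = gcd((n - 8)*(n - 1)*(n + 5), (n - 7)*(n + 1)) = 1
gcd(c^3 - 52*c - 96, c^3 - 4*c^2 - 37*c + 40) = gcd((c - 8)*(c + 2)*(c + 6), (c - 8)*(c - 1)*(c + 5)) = c - 8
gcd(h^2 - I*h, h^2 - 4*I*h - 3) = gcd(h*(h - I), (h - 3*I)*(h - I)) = h - I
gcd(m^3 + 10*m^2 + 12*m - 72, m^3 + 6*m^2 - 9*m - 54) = m + 6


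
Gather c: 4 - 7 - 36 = -39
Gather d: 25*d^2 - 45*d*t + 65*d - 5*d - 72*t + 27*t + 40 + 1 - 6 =25*d^2 + d*(60 - 45*t) - 45*t + 35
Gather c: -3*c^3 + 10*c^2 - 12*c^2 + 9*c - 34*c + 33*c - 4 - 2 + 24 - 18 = -3*c^3 - 2*c^2 + 8*c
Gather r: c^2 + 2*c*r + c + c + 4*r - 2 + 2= c^2 + 2*c + r*(2*c + 4)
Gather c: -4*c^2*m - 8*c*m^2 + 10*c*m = -4*c^2*m + c*(-8*m^2 + 10*m)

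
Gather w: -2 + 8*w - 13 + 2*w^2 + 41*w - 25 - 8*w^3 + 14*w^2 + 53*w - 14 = -8*w^3 + 16*w^2 + 102*w - 54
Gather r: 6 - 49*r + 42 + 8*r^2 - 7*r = 8*r^2 - 56*r + 48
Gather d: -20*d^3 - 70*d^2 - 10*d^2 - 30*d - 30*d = -20*d^3 - 80*d^2 - 60*d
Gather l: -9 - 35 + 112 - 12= 56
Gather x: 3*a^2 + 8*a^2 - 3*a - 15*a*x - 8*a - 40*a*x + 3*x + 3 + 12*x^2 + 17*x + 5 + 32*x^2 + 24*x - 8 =11*a^2 - 11*a + 44*x^2 + x*(44 - 55*a)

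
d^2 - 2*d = d*(d - 2)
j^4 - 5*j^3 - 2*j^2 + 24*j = j*(j - 4)*(j - 3)*(j + 2)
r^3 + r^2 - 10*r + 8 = (r - 2)*(r - 1)*(r + 4)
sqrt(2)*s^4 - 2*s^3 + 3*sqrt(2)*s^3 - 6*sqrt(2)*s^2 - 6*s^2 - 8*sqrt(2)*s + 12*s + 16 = (s - 2)*(s + 4)*(s - sqrt(2))*(sqrt(2)*s + sqrt(2))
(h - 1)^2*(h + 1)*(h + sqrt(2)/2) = h^4 - h^3 + sqrt(2)*h^3/2 - h^2 - sqrt(2)*h^2/2 - sqrt(2)*h/2 + h + sqrt(2)/2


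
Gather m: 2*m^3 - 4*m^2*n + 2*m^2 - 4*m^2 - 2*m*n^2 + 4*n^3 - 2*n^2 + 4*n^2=2*m^3 + m^2*(-4*n - 2) - 2*m*n^2 + 4*n^3 + 2*n^2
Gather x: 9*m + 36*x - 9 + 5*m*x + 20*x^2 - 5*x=9*m + 20*x^2 + x*(5*m + 31) - 9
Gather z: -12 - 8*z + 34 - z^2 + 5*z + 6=-z^2 - 3*z + 28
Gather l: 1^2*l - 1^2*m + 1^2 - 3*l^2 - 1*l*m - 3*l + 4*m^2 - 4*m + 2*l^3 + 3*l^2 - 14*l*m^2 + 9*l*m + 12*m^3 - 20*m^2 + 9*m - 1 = 2*l^3 + l*(-14*m^2 + 8*m - 2) + 12*m^3 - 16*m^2 + 4*m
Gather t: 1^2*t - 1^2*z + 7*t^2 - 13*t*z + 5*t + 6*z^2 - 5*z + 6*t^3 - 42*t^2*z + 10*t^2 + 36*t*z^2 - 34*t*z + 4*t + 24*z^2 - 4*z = 6*t^3 + t^2*(17 - 42*z) + t*(36*z^2 - 47*z + 10) + 30*z^2 - 10*z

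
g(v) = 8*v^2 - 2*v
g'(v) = 16*v - 2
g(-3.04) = 80.01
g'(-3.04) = -50.64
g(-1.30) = 16.12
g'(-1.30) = -22.80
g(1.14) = 8.12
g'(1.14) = 16.24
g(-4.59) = 177.72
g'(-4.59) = -75.44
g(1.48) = 14.56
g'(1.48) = 21.68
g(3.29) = 80.01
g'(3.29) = 50.64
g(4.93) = 184.58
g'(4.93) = 76.88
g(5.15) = 201.88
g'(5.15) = 80.40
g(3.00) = 66.00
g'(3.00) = 46.00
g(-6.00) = 300.00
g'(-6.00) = -98.00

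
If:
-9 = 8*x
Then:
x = -9/8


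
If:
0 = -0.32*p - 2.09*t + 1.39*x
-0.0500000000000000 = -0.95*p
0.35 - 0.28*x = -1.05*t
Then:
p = 0.05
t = -0.55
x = -0.82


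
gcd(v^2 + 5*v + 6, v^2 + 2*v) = v + 2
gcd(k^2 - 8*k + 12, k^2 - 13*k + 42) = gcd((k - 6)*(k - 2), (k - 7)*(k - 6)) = k - 6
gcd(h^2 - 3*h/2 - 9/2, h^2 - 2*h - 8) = 1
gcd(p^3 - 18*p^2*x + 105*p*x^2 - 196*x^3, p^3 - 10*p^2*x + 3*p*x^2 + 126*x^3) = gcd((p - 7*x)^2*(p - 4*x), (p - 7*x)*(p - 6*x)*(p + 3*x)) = -p + 7*x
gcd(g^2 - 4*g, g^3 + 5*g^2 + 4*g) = g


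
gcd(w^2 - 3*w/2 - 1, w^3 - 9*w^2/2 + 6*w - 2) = w - 2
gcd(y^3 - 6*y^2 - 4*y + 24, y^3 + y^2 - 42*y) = y - 6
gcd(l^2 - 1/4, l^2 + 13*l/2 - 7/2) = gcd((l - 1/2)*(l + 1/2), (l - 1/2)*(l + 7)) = l - 1/2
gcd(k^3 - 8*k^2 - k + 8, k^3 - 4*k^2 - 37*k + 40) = k^2 - 9*k + 8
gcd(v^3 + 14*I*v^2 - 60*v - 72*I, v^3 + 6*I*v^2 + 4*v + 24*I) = v^2 + 8*I*v - 12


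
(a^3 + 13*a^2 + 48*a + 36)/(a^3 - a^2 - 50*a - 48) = (a + 6)/(a - 8)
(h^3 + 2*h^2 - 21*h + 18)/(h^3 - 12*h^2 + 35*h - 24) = (h + 6)/(h - 8)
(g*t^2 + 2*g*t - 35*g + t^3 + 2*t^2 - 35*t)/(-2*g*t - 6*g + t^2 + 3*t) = (-g*t^2 - 2*g*t + 35*g - t^3 - 2*t^2 + 35*t)/(2*g*t + 6*g - t^2 - 3*t)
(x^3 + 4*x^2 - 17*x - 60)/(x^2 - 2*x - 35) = (x^2 - x - 12)/(x - 7)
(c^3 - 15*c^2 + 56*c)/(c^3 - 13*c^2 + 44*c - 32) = c*(c - 7)/(c^2 - 5*c + 4)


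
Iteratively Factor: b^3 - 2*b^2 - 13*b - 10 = (b - 5)*(b^2 + 3*b + 2) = (b - 5)*(b + 1)*(b + 2)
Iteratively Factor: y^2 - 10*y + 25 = (y - 5)*(y - 5)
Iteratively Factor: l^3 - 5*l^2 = (l)*(l^2 - 5*l) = l^2*(l - 5)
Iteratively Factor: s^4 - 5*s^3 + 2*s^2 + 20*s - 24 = (s - 2)*(s^3 - 3*s^2 - 4*s + 12) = (s - 2)^2*(s^2 - s - 6) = (s - 3)*(s - 2)^2*(s + 2)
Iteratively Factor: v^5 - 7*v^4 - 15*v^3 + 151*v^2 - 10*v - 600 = (v + 4)*(v^4 - 11*v^3 + 29*v^2 + 35*v - 150) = (v - 5)*(v + 4)*(v^3 - 6*v^2 - v + 30) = (v - 5)*(v + 2)*(v + 4)*(v^2 - 8*v + 15) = (v - 5)^2*(v + 2)*(v + 4)*(v - 3)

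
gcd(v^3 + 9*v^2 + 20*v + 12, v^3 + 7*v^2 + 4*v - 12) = v^2 + 8*v + 12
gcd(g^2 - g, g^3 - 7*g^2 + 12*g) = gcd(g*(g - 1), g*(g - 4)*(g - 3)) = g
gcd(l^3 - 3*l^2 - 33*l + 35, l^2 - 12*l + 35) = l - 7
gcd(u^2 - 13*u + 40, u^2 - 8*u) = u - 8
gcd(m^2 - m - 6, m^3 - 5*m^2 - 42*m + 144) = m - 3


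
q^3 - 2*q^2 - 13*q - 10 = (q - 5)*(q + 1)*(q + 2)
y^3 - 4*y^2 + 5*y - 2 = (y - 2)*(y - 1)^2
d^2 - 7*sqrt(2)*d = d*(d - 7*sqrt(2))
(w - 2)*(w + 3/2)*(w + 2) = w^3 + 3*w^2/2 - 4*w - 6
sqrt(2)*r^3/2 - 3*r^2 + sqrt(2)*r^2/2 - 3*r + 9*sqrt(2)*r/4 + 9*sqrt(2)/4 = (r - 3*sqrt(2)/2)^2*(sqrt(2)*r/2 + sqrt(2)/2)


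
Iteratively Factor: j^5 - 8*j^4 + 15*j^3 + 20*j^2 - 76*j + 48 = (j + 2)*(j^4 - 10*j^3 + 35*j^2 - 50*j + 24) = (j - 4)*(j + 2)*(j^3 - 6*j^2 + 11*j - 6) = (j - 4)*(j - 3)*(j + 2)*(j^2 - 3*j + 2) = (j - 4)*(j - 3)*(j - 2)*(j + 2)*(j - 1)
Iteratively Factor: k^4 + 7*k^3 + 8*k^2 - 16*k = (k - 1)*(k^3 + 8*k^2 + 16*k) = (k - 1)*(k + 4)*(k^2 + 4*k) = (k - 1)*(k + 4)^2*(k)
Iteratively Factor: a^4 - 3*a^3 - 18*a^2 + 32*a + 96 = (a - 4)*(a^3 + a^2 - 14*a - 24) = (a - 4)*(a + 2)*(a^2 - a - 12) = (a - 4)^2*(a + 2)*(a + 3)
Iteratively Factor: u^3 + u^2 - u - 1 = (u + 1)*(u^2 - 1) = (u + 1)^2*(u - 1)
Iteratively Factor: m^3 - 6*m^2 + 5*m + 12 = (m - 4)*(m^2 - 2*m - 3) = (m - 4)*(m - 3)*(m + 1)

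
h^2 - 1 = (h - 1)*(h + 1)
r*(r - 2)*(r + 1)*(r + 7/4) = r^4 + 3*r^3/4 - 15*r^2/4 - 7*r/2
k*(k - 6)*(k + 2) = k^3 - 4*k^2 - 12*k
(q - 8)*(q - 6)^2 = q^3 - 20*q^2 + 132*q - 288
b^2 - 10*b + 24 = (b - 6)*(b - 4)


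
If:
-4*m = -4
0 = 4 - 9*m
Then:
No Solution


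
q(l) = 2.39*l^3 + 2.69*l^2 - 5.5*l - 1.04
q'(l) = 7.17*l^2 + 5.38*l - 5.5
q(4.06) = 180.92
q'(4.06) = 134.53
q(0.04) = -1.26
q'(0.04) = -5.27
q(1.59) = 6.62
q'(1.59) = 21.18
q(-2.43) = -6.08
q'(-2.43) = 23.76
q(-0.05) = -0.76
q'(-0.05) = -5.75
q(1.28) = 1.34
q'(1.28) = 13.13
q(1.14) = -0.27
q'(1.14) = 9.95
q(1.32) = 1.88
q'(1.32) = 14.09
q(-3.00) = -24.86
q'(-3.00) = 42.89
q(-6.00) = -387.44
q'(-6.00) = 220.34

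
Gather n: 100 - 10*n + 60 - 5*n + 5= 165 - 15*n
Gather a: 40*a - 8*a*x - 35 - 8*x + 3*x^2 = a*(40 - 8*x) + 3*x^2 - 8*x - 35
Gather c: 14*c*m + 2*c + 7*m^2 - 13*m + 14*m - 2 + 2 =c*(14*m + 2) + 7*m^2 + m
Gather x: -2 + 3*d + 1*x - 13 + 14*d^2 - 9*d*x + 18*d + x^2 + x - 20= 14*d^2 + 21*d + x^2 + x*(2 - 9*d) - 35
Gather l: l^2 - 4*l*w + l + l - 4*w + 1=l^2 + l*(2 - 4*w) - 4*w + 1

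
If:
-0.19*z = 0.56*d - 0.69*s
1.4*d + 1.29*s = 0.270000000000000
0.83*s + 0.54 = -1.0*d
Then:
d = -7.19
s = 8.02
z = 50.31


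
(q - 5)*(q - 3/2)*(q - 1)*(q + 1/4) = q^4 - 29*q^3/4 + 97*q^2/8 - 4*q - 15/8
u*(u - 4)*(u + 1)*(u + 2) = u^4 - u^3 - 10*u^2 - 8*u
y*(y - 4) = y^2 - 4*y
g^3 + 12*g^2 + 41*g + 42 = (g + 2)*(g + 3)*(g + 7)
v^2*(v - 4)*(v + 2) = v^4 - 2*v^3 - 8*v^2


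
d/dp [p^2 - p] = 2*p - 1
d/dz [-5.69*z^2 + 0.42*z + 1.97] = 0.42 - 11.38*z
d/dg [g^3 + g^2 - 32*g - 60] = 3*g^2 + 2*g - 32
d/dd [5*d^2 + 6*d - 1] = 10*d + 6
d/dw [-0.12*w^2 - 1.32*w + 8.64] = -0.24*w - 1.32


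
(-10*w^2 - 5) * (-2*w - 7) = 20*w^3 + 70*w^2 + 10*w + 35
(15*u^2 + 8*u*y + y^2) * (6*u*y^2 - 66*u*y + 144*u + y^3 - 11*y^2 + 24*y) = 90*u^3*y^2 - 990*u^3*y + 2160*u^3 + 63*u^2*y^3 - 693*u^2*y^2 + 1512*u^2*y + 14*u*y^4 - 154*u*y^3 + 336*u*y^2 + y^5 - 11*y^4 + 24*y^3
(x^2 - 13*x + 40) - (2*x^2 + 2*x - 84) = -x^2 - 15*x + 124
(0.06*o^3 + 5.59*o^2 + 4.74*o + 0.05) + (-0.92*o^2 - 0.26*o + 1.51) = 0.06*o^3 + 4.67*o^2 + 4.48*o + 1.56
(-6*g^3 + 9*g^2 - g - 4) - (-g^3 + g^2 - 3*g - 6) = -5*g^3 + 8*g^2 + 2*g + 2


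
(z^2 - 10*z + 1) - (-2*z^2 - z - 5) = 3*z^2 - 9*z + 6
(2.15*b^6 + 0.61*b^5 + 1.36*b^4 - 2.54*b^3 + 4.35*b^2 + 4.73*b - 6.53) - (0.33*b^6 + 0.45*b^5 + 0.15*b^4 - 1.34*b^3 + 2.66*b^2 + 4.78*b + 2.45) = 1.82*b^6 + 0.16*b^5 + 1.21*b^4 - 1.2*b^3 + 1.69*b^2 - 0.0499999999999998*b - 8.98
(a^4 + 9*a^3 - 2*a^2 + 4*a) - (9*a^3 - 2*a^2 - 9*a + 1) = a^4 + 13*a - 1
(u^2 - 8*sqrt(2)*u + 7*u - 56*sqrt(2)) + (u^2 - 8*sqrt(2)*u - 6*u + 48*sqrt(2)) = 2*u^2 - 16*sqrt(2)*u + u - 8*sqrt(2)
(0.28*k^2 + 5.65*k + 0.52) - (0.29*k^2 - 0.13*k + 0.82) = -0.00999999999999995*k^2 + 5.78*k - 0.3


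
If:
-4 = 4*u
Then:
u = -1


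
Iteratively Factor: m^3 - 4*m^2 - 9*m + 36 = (m - 3)*(m^2 - m - 12) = (m - 4)*(m - 3)*(m + 3)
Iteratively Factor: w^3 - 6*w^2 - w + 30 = (w + 2)*(w^2 - 8*w + 15) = (w - 5)*(w + 2)*(w - 3)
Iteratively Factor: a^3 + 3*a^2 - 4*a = (a + 4)*(a^2 - a) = (a - 1)*(a + 4)*(a)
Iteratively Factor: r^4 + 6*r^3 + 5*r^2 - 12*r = (r + 4)*(r^3 + 2*r^2 - 3*r) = r*(r + 4)*(r^2 + 2*r - 3) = r*(r + 3)*(r + 4)*(r - 1)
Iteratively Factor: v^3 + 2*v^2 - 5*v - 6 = (v + 1)*(v^2 + v - 6) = (v + 1)*(v + 3)*(v - 2)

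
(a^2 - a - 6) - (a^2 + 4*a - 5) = -5*a - 1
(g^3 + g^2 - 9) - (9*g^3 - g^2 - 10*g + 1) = -8*g^3 + 2*g^2 + 10*g - 10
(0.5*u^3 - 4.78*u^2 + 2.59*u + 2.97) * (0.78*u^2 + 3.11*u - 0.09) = 0.39*u^5 - 2.1734*u^4 - 12.8906*u^3 + 10.8017*u^2 + 9.0036*u - 0.2673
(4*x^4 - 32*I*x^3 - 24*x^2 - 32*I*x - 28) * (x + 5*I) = 4*x^5 - 12*I*x^4 + 136*x^3 - 152*I*x^2 + 132*x - 140*I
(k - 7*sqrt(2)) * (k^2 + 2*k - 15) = k^3 - 7*sqrt(2)*k^2 + 2*k^2 - 14*sqrt(2)*k - 15*k + 105*sqrt(2)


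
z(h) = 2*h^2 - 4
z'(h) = 4*h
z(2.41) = 7.62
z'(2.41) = 9.64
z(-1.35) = -0.36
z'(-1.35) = -5.40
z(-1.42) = 0.03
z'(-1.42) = -5.68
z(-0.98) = -2.08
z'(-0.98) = -3.92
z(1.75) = 2.12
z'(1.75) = 7.00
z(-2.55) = 9.00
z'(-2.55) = -10.20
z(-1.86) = 2.92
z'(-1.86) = -7.44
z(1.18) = -1.22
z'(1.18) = 4.72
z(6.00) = 68.00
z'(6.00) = 24.00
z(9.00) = 158.00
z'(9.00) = 36.00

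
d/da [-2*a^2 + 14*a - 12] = 14 - 4*a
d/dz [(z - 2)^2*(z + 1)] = 3*z*(z - 2)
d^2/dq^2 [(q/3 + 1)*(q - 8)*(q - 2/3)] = 2*q - 34/9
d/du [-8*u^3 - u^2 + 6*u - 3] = -24*u^2 - 2*u + 6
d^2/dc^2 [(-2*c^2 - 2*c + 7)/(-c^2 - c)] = 14*(-3*c^2 - 3*c - 1)/(c^3*(c^3 + 3*c^2 + 3*c + 1))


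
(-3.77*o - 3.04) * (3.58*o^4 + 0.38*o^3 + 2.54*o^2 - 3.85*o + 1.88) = -13.4966*o^5 - 12.3158*o^4 - 10.731*o^3 + 6.7929*o^2 + 4.6164*o - 5.7152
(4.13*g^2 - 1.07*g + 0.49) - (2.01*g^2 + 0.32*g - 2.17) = 2.12*g^2 - 1.39*g + 2.66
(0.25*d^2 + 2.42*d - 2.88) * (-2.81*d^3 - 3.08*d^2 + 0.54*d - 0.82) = -0.7025*d^5 - 7.5702*d^4 + 0.7742*d^3 + 9.9722*d^2 - 3.5396*d + 2.3616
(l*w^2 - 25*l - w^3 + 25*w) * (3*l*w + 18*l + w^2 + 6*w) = 3*l^2*w^3 + 18*l^2*w^2 - 75*l^2*w - 450*l^2 - 2*l*w^4 - 12*l*w^3 + 50*l*w^2 + 300*l*w - w^5 - 6*w^4 + 25*w^3 + 150*w^2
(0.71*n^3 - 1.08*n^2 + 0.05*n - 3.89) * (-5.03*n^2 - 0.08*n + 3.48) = -3.5713*n^5 + 5.3756*n^4 + 2.3057*n^3 + 15.8043*n^2 + 0.4852*n - 13.5372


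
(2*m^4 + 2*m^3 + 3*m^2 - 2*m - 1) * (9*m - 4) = 18*m^5 + 10*m^4 + 19*m^3 - 30*m^2 - m + 4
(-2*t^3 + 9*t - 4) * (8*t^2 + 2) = -16*t^5 + 68*t^3 - 32*t^2 + 18*t - 8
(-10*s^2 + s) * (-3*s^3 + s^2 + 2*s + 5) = 30*s^5 - 13*s^4 - 19*s^3 - 48*s^2 + 5*s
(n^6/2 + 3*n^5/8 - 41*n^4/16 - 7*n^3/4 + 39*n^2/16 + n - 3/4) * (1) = n^6/2 + 3*n^5/8 - 41*n^4/16 - 7*n^3/4 + 39*n^2/16 + n - 3/4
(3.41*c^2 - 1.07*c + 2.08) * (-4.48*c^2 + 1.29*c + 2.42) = -15.2768*c^4 + 9.1925*c^3 - 2.4465*c^2 + 0.0938000000000003*c + 5.0336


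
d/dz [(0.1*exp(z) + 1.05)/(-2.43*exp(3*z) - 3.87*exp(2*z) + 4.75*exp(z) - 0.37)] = (0.486*exp(3*z) + 8.0415*exp(2*z) + 8.127*exp(z) - 5.0245)*exp(z)/(5.9049*exp(6*z) + 18.8082*exp(5*z) - 8.1081*exp(4*z) - 34.9668*exp(3*z) + 25.4263*exp(2*z) - 3.515*exp(z) + 0.1369)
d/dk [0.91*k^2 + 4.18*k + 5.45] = 1.82*k + 4.18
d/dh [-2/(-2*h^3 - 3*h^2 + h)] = 2*(-6*h^2 - 6*h + 1)/(h^2*(2*h^2 + 3*h - 1)^2)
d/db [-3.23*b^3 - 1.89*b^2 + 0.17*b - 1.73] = -9.69*b^2 - 3.78*b + 0.17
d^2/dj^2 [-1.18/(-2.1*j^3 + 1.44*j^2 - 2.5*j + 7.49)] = ((3.3984 - 14.868*j)*(2.1*j^3 - 1.44*j^2 + 2.5*j - 7.49) + 1.18*(6.3*j^2 - 2.88*j + 2.5)*(12.6*j^2 - 5.76*j + 5.0))/(2.1*j^3 - 1.44*j^2 + 2.5*j - 7.49)^3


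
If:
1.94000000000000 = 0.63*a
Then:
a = 3.08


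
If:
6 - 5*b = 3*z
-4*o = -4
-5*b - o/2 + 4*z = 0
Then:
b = 9/14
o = 1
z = 13/14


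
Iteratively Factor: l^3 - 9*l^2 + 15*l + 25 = (l + 1)*(l^2 - 10*l + 25) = (l - 5)*(l + 1)*(l - 5)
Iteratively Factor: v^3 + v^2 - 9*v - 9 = (v + 1)*(v^2 - 9) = (v + 1)*(v + 3)*(v - 3)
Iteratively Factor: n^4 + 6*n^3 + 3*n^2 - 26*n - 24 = (n + 4)*(n^3 + 2*n^2 - 5*n - 6) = (n + 1)*(n + 4)*(n^2 + n - 6) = (n + 1)*(n + 3)*(n + 4)*(n - 2)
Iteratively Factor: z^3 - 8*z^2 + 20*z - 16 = (z - 2)*(z^2 - 6*z + 8) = (z - 2)^2*(z - 4)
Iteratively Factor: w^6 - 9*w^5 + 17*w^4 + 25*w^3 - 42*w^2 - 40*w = (w + 1)*(w^5 - 10*w^4 + 27*w^3 - 2*w^2 - 40*w) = (w - 4)*(w + 1)*(w^4 - 6*w^3 + 3*w^2 + 10*w) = w*(w - 4)*(w + 1)*(w^3 - 6*w^2 + 3*w + 10) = w*(w - 5)*(w - 4)*(w + 1)*(w^2 - w - 2) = w*(w - 5)*(w - 4)*(w + 1)^2*(w - 2)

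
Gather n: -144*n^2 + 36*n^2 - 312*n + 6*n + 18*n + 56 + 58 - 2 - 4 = -108*n^2 - 288*n + 108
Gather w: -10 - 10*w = -10*w - 10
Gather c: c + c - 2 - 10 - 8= 2*c - 20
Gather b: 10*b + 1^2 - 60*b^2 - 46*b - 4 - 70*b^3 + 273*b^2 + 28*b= -70*b^3 + 213*b^2 - 8*b - 3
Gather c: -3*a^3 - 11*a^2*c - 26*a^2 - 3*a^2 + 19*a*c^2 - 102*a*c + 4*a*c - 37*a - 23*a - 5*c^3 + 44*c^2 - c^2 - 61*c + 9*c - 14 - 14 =-3*a^3 - 29*a^2 - 60*a - 5*c^3 + c^2*(19*a + 43) + c*(-11*a^2 - 98*a - 52) - 28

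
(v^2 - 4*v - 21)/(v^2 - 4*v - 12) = (-v^2 + 4*v + 21)/(-v^2 + 4*v + 12)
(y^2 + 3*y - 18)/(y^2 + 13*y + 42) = (y - 3)/(y + 7)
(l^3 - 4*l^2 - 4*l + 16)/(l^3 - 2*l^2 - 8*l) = (l - 2)/l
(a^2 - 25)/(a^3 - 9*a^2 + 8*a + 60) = (a + 5)/(a^2 - 4*a - 12)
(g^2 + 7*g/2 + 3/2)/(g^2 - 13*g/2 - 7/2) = (g + 3)/(g - 7)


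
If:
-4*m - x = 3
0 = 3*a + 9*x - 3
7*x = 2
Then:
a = 1/7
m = -23/28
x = 2/7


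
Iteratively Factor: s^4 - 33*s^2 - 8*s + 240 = (s + 4)*(s^3 - 4*s^2 - 17*s + 60) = (s - 5)*(s + 4)*(s^2 + s - 12) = (s - 5)*(s + 4)^2*(s - 3)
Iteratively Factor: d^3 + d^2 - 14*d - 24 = (d + 2)*(d^2 - d - 12) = (d - 4)*(d + 2)*(d + 3)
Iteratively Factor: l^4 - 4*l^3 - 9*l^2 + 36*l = (l - 3)*(l^3 - l^2 - 12*l) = l*(l - 3)*(l^2 - l - 12) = l*(l - 4)*(l - 3)*(l + 3)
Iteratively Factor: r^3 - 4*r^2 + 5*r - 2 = (r - 1)*(r^2 - 3*r + 2) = (r - 1)^2*(r - 2)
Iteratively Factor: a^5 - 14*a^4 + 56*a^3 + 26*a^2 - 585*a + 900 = (a - 5)*(a^4 - 9*a^3 + 11*a^2 + 81*a - 180) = (a - 5)^2*(a^3 - 4*a^2 - 9*a + 36) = (a - 5)^2*(a - 3)*(a^2 - a - 12) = (a - 5)^2*(a - 3)*(a + 3)*(a - 4)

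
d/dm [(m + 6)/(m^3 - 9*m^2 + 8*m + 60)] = (m^3 - 9*m^2 + 8*m - (m + 6)*(3*m^2 - 18*m + 8) + 60)/(m^3 - 9*m^2 + 8*m + 60)^2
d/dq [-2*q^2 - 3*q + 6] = -4*q - 3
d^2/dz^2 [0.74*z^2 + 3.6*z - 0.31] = 1.48000000000000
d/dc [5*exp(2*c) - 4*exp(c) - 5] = (10*exp(c) - 4)*exp(c)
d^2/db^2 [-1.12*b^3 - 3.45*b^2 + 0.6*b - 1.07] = -6.72*b - 6.9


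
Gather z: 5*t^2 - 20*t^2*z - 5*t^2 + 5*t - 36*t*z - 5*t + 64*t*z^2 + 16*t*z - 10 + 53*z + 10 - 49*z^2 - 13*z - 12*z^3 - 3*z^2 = -12*z^3 + z^2*(64*t - 52) + z*(-20*t^2 - 20*t + 40)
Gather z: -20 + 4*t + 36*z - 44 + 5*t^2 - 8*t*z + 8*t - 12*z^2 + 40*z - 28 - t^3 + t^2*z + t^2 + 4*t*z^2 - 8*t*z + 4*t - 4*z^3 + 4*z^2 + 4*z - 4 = -t^3 + 6*t^2 + 16*t - 4*z^3 + z^2*(4*t - 8) + z*(t^2 - 16*t + 80) - 96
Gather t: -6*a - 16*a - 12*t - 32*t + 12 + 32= -22*a - 44*t + 44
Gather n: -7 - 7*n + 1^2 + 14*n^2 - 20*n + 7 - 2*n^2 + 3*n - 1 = 12*n^2 - 24*n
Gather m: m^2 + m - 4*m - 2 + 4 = m^2 - 3*m + 2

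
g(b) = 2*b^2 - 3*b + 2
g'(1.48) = 2.92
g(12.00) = 254.00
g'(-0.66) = -5.64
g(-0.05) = 2.16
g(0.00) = 2.00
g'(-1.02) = -7.08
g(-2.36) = 20.22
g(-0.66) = 4.85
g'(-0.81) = -6.24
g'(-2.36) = -12.44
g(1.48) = 1.94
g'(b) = 4*b - 3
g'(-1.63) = -9.52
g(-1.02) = 7.14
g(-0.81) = 5.74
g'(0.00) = -3.00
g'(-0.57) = -5.28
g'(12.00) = 45.00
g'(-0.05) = -3.20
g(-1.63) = 12.20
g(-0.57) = 4.36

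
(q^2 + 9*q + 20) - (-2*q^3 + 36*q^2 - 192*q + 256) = 2*q^3 - 35*q^2 + 201*q - 236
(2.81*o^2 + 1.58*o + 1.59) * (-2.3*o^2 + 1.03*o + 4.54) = -6.463*o^4 - 0.7397*o^3 + 10.7278*o^2 + 8.8109*o + 7.2186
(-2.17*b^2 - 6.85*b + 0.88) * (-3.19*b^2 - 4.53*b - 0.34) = 6.9223*b^4 + 31.6816*b^3 + 28.9611*b^2 - 1.6574*b - 0.2992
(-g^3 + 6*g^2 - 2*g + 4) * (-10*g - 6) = 10*g^4 - 54*g^3 - 16*g^2 - 28*g - 24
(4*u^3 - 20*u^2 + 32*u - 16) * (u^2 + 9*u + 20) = 4*u^5 + 16*u^4 - 68*u^3 - 128*u^2 + 496*u - 320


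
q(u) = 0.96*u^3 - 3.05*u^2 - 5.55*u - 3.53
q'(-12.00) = 482.37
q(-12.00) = -2035.01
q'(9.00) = 172.83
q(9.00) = 399.31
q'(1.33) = -8.57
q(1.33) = -14.05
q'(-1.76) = 14.11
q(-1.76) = -8.44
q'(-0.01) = -5.49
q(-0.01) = -3.47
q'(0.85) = -8.65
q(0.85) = -9.86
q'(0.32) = -7.21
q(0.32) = -5.59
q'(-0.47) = -2.05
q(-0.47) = -1.69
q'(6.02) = 62.10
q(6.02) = 61.97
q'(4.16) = 18.91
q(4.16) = -10.29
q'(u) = 2.88*u^2 - 6.1*u - 5.55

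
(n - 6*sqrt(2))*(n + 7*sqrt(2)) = n^2 + sqrt(2)*n - 84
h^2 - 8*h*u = h*(h - 8*u)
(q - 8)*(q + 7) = q^2 - q - 56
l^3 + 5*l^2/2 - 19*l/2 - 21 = (l - 3)*(l + 2)*(l + 7/2)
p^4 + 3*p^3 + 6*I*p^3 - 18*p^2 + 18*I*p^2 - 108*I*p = p*(p - 3)*(p + 6)*(p + 6*I)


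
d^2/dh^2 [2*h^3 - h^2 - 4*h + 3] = 12*h - 2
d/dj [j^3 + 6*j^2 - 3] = 3*j*(j + 4)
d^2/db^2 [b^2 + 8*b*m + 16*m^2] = 2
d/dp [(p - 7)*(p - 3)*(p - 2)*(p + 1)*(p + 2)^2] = 6*p^5 - 35*p^4 - 44*p^3 + 213*p^2 + 140*p - 172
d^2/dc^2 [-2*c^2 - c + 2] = -4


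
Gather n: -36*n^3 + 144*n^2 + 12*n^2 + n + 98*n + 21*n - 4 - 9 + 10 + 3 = -36*n^3 + 156*n^2 + 120*n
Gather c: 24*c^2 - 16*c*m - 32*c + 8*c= 24*c^2 + c*(-16*m - 24)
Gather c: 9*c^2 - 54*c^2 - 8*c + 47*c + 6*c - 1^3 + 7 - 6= -45*c^2 + 45*c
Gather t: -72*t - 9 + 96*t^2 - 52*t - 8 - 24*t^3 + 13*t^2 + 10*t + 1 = -24*t^3 + 109*t^2 - 114*t - 16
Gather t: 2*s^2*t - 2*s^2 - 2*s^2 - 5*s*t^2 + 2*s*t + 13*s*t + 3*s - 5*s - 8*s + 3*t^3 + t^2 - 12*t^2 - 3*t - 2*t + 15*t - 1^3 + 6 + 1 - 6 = -4*s^2 - 10*s + 3*t^3 + t^2*(-5*s - 11) + t*(2*s^2 + 15*s + 10)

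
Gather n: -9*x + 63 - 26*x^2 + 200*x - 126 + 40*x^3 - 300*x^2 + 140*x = 40*x^3 - 326*x^2 + 331*x - 63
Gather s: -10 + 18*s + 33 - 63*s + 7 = 30 - 45*s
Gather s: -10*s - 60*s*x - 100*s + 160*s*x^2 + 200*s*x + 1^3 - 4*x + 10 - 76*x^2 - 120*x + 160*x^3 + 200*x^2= s*(160*x^2 + 140*x - 110) + 160*x^3 + 124*x^2 - 124*x + 11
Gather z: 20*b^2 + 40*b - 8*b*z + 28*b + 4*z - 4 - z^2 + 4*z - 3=20*b^2 + 68*b - z^2 + z*(8 - 8*b) - 7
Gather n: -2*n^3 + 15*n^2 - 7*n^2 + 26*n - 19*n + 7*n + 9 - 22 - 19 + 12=-2*n^3 + 8*n^2 + 14*n - 20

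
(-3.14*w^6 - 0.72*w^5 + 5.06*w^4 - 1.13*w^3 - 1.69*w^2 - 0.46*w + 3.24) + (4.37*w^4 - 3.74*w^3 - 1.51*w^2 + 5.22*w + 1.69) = -3.14*w^6 - 0.72*w^5 + 9.43*w^4 - 4.87*w^3 - 3.2*w^2 + 4.76*w + 4.93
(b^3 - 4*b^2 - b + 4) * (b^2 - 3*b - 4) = b^5 - 7*b^4 + 7*b^3 + 23*b^2 - 8*b - 16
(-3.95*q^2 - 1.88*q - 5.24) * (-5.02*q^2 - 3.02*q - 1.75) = 19.829*q^4 + 21.3666*q^3 + 38.8949*q^2 + 19.1148*q + 9.17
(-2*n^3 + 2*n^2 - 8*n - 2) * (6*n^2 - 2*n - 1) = -12*n^5 + 16*n^4 - 50*n^3 + 2*n^2 + 12*n + 2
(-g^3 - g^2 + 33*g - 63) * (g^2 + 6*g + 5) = -g^5 - 7*g^4 + 22*g^3 + 130*g^2 - 213*g - 315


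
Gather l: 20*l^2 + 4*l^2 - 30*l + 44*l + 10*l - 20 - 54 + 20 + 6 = 24*l^2 + 24*l - 48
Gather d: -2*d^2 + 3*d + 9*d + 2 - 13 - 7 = -2*d^2 + 12*d - 18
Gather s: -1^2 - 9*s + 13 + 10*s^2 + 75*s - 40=10*s^2 + 66*s - 28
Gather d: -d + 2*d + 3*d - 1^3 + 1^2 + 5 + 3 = 4*d + 8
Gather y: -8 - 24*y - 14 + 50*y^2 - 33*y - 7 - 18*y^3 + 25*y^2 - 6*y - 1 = -18*y^3 + 75*y^2 - 63*y - 30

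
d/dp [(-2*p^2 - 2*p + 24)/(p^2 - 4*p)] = 2*(5*p^2 - 24*p + 48)/(p^2*(p^2 - 8*p + 16))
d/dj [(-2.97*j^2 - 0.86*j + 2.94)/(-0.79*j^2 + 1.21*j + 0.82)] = (-4.2731*j^2 - 0.2256*j - 4.2626)/(0.6241*j^4 - 1.9118*j^3 + 0.1685*j^2 + 1.9844*j + 0.6724)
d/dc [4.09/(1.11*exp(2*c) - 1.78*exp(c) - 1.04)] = (7.2802 - 9.0798*exp(c))*exp(c)/(-1.11*exp(2*c) + 1.78*exp(c) + 1.04)^2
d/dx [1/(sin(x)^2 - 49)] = -2*sin(x)*cos(x)/(sin(x)^2 - 49)^2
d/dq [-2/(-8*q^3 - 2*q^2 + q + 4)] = 2*(-24*q^2 - 4*q + 1)/(8*q^3 + 2*q^2 - q - 4)^2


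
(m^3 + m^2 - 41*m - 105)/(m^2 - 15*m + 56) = (m^2 + 8*m + 15)/(m - 8)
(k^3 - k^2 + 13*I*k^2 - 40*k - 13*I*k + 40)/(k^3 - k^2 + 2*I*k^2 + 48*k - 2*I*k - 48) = (k + 5*I)/(k - 6*I)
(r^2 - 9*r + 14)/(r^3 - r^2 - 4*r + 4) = (r - 7)/(r^2 + r - 2)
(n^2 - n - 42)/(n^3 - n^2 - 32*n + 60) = (n - 7)/(n^2 - 7*n + 10)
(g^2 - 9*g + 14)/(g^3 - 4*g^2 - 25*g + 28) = (g - 2)/(g^2 + 3*g - 4)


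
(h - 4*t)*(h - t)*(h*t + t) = h^3*t - 5*h^2*t^2 + h^2*t + 4*h*t^3 - 5*h*t^2 + 4*t^3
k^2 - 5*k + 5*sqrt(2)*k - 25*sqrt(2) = (k - 5)*(k + 5*sqrt(2))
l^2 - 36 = (l - 6)*(l + 6)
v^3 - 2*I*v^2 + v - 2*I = (v - 2*I)*(v - I)*(v + I)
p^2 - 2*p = p*(p - 2)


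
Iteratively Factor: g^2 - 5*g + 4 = (g - 4)*(g - 1)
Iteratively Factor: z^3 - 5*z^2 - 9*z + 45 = (z - 3)*(z^2 - 2*z - 15) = (z - 3)*(z + 3)*(z - 5)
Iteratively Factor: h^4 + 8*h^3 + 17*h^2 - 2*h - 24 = (h + 4)*(h^3 + 4*h^2 + h - 6) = (h + 2)*(h + 4)*(h^2 + 2*h - 3) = (h - 1)*(h + 2)*(h + 4)*(h + 3)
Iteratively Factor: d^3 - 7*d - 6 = (d + 2)*(d^2 - 2*d - 3) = (d - 3)*(d + 2)*(d + 1)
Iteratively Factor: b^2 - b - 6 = (b + 2)*(b - 3)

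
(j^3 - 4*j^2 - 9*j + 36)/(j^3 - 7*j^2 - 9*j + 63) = (j - 4)/(j - 7)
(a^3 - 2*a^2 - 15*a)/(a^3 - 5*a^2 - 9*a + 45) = a/(a - 3)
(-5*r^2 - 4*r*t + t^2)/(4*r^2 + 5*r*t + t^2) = (-5*r + t)/(4*r + t)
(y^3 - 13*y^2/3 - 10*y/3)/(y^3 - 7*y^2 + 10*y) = (y + 2/3)/(y - 2)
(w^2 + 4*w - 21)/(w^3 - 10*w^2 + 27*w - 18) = (w + 7)/(w^2 - 7*w + 6)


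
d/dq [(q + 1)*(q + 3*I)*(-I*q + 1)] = -3*I*q^2 + 2*q*(4 - I) + 4 + 3*I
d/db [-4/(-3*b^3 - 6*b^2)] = 4*(-3*b - 4)/(3*b^3*(b + 2)^2)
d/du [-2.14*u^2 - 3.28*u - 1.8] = -4.28*u - 3.28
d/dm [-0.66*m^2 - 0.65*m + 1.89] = -1.32*m - 0.65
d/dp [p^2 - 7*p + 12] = 2*p - 7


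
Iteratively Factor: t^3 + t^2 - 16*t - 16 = (t + 4)*(t^2 - 3*t - 4) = (t + 1)*(t + 4)*(t - 4)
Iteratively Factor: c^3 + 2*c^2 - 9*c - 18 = (c + 3)*(c^2 - c - 6) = (c - 3)*(c + 3)*(c + 2)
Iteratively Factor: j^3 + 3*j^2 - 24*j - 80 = (j + 4)*(j^2 - j - 20) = (j - 5)*(j + 4)*(j + 4)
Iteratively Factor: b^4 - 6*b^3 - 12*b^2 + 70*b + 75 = (b + 3)*(b^3 - 9*b^2 + 15*b + 25) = (b + 1)*(b + 3)*(b^2 - 10*b + 25) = (b - 5)*(b + 1)*(b + 3)*(b - 5)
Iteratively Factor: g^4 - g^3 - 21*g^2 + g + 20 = (g + 1)*(g^3 - 2*g^2 - 19*g + 20) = (g + 1)*(g + 4)*(g^2 - 6*g + 5) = (g - 5)*(g + 1)*(g + 4)*(g - 1)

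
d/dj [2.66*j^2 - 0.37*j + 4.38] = 5.32*j - 0.37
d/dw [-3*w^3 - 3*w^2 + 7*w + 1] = -9*w^2 - 6*w + 7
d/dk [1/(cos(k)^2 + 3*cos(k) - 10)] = (2*cos(k) + 3)*sin(k)/(cos(k)^2 + 3*cos(k) - 10)^2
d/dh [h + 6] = 1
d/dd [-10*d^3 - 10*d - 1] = -30*d^2 - 10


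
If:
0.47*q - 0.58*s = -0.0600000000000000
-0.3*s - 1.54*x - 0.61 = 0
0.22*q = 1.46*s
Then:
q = -0.16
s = -0.02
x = -0.39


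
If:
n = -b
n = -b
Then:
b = -n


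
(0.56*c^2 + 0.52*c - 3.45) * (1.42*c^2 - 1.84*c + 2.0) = 0.7952*c^4 - 0.292*c^3 - 4.7358*c^2 + 7.388*c - 6.9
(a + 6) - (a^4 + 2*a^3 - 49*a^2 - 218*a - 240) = -a^4 - 2*a^3 + 49*a^2 + 219*a + 246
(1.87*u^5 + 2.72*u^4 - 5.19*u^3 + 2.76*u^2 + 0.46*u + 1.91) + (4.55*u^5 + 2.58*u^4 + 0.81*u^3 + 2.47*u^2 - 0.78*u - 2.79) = 6.42*u^5 + 5.3*u^4 - 4.38*u^3 + 5.23*u^2 - 0.32*u - 0.88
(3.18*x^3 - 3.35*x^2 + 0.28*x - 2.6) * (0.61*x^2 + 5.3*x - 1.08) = 1.9398*x^5 + 14.8105*x^4 - 21.0186*x^3 + 3.516*x^2 - 14.0824*x + 2.808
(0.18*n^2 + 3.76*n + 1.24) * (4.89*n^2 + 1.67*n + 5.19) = 0.8802*n^4 + 18.687*n^3 + 13.277*n^2 + 21.5852*n + 6.4356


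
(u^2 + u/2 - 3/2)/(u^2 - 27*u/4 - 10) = 2*(-2*u^2 - u + 3)/(-4*u^2 + 27*u + 40)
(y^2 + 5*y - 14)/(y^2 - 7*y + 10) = (y + 7)/(y - 5)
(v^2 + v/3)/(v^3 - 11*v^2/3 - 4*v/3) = 1/(v - 4)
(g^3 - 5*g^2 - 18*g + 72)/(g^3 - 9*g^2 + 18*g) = (g + 4)/g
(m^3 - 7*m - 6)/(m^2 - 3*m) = m + 3 + 2/m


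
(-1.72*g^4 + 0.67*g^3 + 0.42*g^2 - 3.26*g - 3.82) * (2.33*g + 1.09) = -4.0076*g^5 - 0.3137*g^4 + 1.7089*g^3 - 7.138*g^2 - 12.454*g - 4.1638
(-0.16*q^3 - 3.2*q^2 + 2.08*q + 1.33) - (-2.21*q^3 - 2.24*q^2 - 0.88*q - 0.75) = 2.05*q^3 - 0.96*q^2 + 2.96*q + 2.08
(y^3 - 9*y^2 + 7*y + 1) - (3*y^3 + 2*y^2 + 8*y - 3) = -2*y^3 - 11*y^2 - y + 4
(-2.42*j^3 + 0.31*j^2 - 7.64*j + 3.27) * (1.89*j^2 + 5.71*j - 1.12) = -4.5738*j^5 - 13.2323*j^4 - 9.9591*j^3 - 37.7913*j^2 + 27.2285*j - 3.6624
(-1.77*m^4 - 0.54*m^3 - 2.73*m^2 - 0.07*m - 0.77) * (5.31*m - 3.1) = -9.3987*m^5 + 2.6196*m^4 - 12.8223*m^3 + 8.0913*m^2 - 3.8717*m + 2.387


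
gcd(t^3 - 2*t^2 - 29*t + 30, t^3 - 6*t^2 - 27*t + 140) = t + 5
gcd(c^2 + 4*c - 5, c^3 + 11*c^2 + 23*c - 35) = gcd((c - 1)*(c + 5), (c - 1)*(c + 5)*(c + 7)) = c^2 + 4*c - 5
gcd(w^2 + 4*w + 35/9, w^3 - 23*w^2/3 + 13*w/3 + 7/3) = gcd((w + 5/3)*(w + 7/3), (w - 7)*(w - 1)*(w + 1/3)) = 1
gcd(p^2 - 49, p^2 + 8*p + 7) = p + 7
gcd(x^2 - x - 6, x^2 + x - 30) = 1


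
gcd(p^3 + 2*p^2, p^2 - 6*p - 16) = p + 2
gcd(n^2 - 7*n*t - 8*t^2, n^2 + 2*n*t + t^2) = n + t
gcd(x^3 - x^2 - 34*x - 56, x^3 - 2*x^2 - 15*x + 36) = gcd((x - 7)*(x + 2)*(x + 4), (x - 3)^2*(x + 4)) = x + 4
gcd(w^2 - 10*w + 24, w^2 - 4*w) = w - 4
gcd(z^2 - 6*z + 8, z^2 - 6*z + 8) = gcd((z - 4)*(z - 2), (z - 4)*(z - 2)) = z^2 - 6*z + 8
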